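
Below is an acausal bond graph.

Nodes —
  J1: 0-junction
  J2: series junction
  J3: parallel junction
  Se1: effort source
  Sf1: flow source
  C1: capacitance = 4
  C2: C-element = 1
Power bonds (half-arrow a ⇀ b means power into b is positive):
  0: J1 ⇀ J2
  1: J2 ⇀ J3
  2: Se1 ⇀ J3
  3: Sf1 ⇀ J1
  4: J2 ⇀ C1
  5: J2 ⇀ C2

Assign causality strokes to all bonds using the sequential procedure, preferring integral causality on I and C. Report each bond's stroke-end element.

#2 |J3  (Se1 fixes effort; stroke away)
#3 |Sf1  (Sf1 fixes flow; stroke at Sf1)
#0 |J1  (J1: last free bond brings effort in)
#1 |J2  (J2: bond 0 brought flow, rest push out)
#4 |J2  (common-f at J2 fixed by 0)
#5 |J2  (J2: bond 0 brought flow, rest push out)

bond 0 |J1
bond 1 |J2
bond 2 |J3
bond 3 |Sf1
bond 4 |J2
bond 5 |J2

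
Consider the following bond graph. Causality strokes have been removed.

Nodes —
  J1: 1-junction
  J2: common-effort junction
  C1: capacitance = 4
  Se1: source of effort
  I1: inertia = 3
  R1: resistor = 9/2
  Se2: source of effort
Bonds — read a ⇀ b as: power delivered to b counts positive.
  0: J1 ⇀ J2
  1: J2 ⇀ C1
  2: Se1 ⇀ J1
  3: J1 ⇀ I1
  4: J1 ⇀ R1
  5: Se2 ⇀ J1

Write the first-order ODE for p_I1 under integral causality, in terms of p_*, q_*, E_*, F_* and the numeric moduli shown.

dp_I1/dt = E_Se1 + E_Se2 - 3*p_I1/2 - q_C1/4

b2 stroke at J1  (Se1: effort source, stroke at far end)
b5 stroke at J1  (Se2 fixes effort; stroke away)
b1 stroke at J2  (C1 outputs effort q/C1)
b0 stroke at J1  (0-jn J2 has e-setter on 1)
b3 stroke at I1  (I1 integral (f out))
b4 stroke at J1  (J1: bond 3 brought flow, rest push out)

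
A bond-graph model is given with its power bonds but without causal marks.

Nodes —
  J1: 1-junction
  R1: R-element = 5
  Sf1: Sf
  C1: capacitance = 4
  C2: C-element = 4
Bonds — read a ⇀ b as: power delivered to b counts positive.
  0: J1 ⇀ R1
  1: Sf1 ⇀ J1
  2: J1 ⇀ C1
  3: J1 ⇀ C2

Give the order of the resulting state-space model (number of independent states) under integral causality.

2  (C1, C2 all integral)

b1 →Sf1  (Sf1: flow source, stroke at near end)
b0 →J1  (1-jn J1 has f-setter on 1)
b2 →J1  (1-jn J1 has f-setter on 1)
b3 →J1  (common-f at J1 fixed by 1)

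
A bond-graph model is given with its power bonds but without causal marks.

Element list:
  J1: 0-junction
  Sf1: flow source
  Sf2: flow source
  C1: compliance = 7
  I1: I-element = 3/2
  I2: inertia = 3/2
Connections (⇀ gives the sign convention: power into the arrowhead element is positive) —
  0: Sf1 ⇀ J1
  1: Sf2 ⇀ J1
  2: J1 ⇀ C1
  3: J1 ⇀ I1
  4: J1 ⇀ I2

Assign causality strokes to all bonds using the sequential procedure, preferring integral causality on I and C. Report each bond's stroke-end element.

b0 |Sf1
b1 |Sf2
b2 |J1
b3 |I1
b4 |I2

β0 →Sf1  (Sf1: flow source, stroke at near end)
β1 →Sf2  (source Sf2 imposes f)
β2 →J1  (C1 outputs effort q/C1)
β3 →I1  (common-e at J1 fixed by 2)
β4 →I2  (common-e at J1 fixed by 2)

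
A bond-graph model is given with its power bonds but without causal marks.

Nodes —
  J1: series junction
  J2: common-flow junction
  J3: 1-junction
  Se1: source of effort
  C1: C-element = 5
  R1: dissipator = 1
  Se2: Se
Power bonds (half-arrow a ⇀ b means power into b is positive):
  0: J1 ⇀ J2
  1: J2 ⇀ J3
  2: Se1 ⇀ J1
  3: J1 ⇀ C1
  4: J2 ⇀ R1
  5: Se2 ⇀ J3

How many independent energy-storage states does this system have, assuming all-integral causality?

1  (C1 all integral)

b2 stroke→J1  (Se1: effort source, stroke at far end)
b5 stroke→J3  (Se2: effort source, stroke at far end)
b1 stroke→J2  (J3 needs exactly one f-in)
b3 stroke→J1  (C1 integral (e out))
b0 stroke→J2  (only one flow-in slot at J1)
b4 stroke→R1  (J2 needs exactly one f-in)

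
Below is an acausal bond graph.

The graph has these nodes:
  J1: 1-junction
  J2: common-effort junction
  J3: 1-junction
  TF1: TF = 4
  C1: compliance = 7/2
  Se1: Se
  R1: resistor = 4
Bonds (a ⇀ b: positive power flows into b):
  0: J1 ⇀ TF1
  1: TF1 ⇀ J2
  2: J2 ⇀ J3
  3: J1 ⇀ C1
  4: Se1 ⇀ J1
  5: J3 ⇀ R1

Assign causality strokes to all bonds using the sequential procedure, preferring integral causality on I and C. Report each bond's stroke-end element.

#4 |J1  (source Se1 imposes e)
#3 |J1  (C1: C, integral causality)
#0 |TF1  (closing 1-jn rule on J1)
#1 |J2  (TF1 one-in-one-out from 0)
#2 |J3  (J2: bond 1 brought effort, rest push out)
#5 |R1  (only one flow-in slot at J3)

#0 →TF1
#1 →J2
#2 →J3
#3 →J1
#4 →J1
#5 →R1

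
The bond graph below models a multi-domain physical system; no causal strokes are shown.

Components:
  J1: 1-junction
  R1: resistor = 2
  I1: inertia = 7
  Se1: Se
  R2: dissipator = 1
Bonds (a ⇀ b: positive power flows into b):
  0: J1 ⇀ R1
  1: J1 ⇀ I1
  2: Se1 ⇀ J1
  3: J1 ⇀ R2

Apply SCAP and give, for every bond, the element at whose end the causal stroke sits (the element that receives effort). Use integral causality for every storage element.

#2 |J1  (Se1: effort source, stroke at far end)
#1 |I1  (I1 integral (f out))
#0 |J1  (J1: bond 1 brought flow, rest push out)
#3 |J1  (1-jn J1 has f-setter on 1)

β0 |J1
β1 |I1
β2 |J1
β3 |J1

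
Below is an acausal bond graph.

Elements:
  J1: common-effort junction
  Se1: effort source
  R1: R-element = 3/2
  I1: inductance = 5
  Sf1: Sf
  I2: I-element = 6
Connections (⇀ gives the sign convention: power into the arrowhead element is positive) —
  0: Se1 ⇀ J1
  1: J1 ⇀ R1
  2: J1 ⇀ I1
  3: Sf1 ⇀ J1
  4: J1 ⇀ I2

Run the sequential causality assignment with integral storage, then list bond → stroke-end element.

#0 stroke at J1
#1 stroke at R1
#2 stroke at I1
#3 stroke at Sf1
#4 stroke at I2

b0 →J1  (Se1 fixes effort; stroke away)
b3 →Sf1  (Sf1: flow source, stroke at near end)
b1 →R1  (J1: bond 0 brought effort, rest push out)
b2 →I1  (J1 effort already set via bond 0)
b4 →I2  (common-e at J1 fixed by 0)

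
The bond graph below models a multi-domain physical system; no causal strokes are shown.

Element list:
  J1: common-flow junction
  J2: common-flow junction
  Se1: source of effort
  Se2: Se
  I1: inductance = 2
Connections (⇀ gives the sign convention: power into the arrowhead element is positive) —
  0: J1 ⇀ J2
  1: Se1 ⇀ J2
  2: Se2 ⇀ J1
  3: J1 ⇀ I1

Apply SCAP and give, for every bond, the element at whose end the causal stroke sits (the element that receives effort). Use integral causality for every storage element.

b0 stroke at J1
b1 stroke at J2
b2 stroke at J1
b3 stroke at I1

β1 stroke at J2  (Se1 (Se) sets effort on bond)
β2 stroke at J1  (Se2 (Se) sets effort on bond)
β0 stroke at J1  (only one flow-in slot at J2)
β3 stroke at I1  (J1: last free bond brings flow in)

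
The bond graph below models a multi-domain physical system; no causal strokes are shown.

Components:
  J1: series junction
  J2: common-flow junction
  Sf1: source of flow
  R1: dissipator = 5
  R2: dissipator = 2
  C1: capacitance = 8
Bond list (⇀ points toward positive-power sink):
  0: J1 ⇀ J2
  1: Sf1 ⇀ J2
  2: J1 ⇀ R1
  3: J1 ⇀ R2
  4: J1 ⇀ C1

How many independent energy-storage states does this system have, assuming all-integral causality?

#1 stroke at Sf1  (Sf1 (Sf) sets flow on bond)
#0 stroke at J2  (1-jn J2 has f-setter on 1)
#2 stroke at J1  (J1: bond 0 brought flow, rest push out)
#3 stroke at J1  (J1: bond 0 brought flow, rest push out)
#4 stroke at J1  (J1: bond 0 brought flow, rest push out)

1  (C1 all integral)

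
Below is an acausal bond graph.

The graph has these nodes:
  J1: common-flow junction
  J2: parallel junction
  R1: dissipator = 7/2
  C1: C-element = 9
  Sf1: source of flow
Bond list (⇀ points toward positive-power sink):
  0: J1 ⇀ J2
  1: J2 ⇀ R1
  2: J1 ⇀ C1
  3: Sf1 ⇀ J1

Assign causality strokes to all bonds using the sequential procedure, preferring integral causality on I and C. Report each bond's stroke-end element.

β3 stroke at Sf1  (Sf1 fixes flow; stroke at Sf1)
β0 stroke at J1  (common-f at J1 fixed by 3)
β2 stroke at J1  (common-f at J1 fixed by 3)
β1 stroke at J2  (J2 needs exactly one e-in)

β0 stroke→J1
β1 stroke→J2
β2 stroke→J1
β3 stroke→Sf1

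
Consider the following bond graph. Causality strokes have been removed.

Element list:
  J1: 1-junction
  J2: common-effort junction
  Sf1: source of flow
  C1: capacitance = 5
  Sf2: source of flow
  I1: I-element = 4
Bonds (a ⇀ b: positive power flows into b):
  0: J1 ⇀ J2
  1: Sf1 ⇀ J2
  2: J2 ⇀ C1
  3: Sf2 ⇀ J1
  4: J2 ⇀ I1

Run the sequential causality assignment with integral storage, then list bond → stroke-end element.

#1 stroke at Sf1  (Sf1 (Sf) sets flow on bond)
#3 stroke at Sf2  (source Sf2 imposes f)
#0 stroke at J1  (1-jn J1 has f-setter on 3)
#2 stroke at J2  (C1 outputs effort q/C1)
#4 stroke at I1  (common-e at J2 fixed by 2)

β0 |J1
β1 |Sf1
β2 |J2
β3 |Sf2
β4 |I1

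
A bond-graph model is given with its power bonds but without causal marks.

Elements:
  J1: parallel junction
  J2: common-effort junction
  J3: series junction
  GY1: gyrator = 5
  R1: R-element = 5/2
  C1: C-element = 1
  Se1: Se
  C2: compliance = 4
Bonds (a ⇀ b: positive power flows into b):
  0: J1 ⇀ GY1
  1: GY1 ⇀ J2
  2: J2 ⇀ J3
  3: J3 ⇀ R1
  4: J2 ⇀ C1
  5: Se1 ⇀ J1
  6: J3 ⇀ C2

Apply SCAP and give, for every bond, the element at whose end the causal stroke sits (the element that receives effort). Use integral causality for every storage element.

#0 stroke→GY1
#1 stroke→GY1
#2 stroke→J3
#3 stroke→R1
#4 stroke→J2
#5 stroke→J1
#6 stroke→J3

#5 stroke at J1  (Se1: effort source, stroke at far end)
#0 stroke at GY1  (J1: bond 5 brought effort, rest push out)
#1 stroke at GY1  (through GY1, causality inverts; strokes same side of GY1)
#4 stroke at J2  (prefer integral on C1)
#2 stroke at J3  (J2 effort already set via bond 4)
#6 stroke at J3  (prefer integral on C2)
#3 stroke at R1  (J3: last free bond brings flow in)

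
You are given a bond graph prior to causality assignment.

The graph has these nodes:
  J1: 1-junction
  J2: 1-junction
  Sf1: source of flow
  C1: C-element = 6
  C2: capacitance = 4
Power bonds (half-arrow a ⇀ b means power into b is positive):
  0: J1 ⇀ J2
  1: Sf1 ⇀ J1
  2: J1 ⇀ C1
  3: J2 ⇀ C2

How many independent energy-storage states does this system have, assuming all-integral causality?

b1 stroke→Sf1  (Sf1: flow source, stroke at near end)
b0 stroke→J1  (J1 flow already set via bond 1)
b2 stroke→J1  (J1: bond 1 brought flow, rest push out)
b3 stroke→J2  (1-jn J2 has f-setter on 0)

2  (C1, C2 all integral)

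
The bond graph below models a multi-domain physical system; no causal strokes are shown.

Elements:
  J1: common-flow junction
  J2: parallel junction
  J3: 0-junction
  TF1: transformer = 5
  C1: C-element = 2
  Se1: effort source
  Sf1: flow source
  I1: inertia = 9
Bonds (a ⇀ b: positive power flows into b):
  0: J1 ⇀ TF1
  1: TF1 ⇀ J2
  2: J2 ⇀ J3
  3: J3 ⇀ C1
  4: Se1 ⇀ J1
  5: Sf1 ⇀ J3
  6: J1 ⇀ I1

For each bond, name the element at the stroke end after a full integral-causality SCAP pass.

b0 →J1
b1 →TF1
b2 →J2
b3 →J3
b4 →J1
b5 →Sf1
b6 →I1

β4 →J1  (source Se1 imposes e)
β5 →Sf1  (Sf1: flow source, stroke at near end)
β3 →J3  (C1 outputs effort q/C1)
β2 →J2  (J3 effort already set via bond 3)
β1 →TF1  (0-jn J2 has e-setter on 2)
β0 →J1  (TF TF1: opposite of bond 1)
β6 →I1  (only one flow-in slot at J1)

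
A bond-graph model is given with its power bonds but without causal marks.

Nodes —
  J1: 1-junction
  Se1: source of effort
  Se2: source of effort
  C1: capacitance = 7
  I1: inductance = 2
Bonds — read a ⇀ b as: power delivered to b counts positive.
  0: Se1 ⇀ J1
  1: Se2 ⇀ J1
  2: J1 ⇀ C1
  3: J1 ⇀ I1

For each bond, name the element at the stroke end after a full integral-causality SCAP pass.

b0 stroke at J1
b1 stroke at J1
b2 stroke at J1
b3 stroke at I1

#0 stroke→J1  (Se1 fixes effort; stroke away)
#1 stroke→J1  (Se2 (Se) sets effort on bond)
#2 stroke→J1  (C1 integral (e out))
#3 stroke→I1  (only one flow-in slot at J1)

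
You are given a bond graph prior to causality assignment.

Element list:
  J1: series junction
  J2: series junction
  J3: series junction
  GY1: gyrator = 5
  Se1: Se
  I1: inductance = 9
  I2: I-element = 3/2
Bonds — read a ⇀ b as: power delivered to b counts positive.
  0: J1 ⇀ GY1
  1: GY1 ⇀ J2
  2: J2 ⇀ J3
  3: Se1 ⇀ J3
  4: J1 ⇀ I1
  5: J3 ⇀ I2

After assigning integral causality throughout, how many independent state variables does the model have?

2  (I1, I2 all integral)

bond 3 stroke→J3  (source Se1 imposes e)
bond 4 stroke→I1  (I1 integral (f out))
bond 0 stroke→J1  (1-jn J1 has f-setter on 4)
bond 1 stroke→J2  (GY1 both-in/both-out from 0)
bond 2 stroke→J3  (closing 1-jn rule on J2)
bond 5 stroke→I2  (J3 needs exactly one f-in)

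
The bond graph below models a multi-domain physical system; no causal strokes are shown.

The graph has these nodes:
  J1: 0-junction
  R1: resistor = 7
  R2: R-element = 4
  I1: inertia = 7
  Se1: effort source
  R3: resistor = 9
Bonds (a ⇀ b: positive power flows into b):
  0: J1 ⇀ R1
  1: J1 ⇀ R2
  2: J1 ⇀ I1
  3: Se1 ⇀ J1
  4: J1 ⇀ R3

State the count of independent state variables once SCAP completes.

bond 3 →J1  (source Se1 imposes e)
bond 0 →R1  (0-jn J1 has e-setter on 3)
bond 1 →R2  (J1 effort already set via bond 3)
bond 2 →I1  (common-e at J1 fixed by 3)
bond 4 →R3  (common-e at J1 fixed by 3)

1  (I1 all integral)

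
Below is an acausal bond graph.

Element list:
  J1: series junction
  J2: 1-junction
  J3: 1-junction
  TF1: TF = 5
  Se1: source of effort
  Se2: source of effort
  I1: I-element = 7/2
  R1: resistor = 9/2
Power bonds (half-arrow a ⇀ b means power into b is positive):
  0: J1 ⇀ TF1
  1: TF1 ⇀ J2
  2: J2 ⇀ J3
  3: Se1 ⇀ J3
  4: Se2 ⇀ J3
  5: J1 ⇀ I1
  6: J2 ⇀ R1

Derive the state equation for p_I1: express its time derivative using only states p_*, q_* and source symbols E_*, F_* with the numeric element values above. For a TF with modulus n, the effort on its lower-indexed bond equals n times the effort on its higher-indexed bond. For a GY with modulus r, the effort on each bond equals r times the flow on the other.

b3 stroke at J3  (Se1: effort source, stroke at far end)
b4 stroke at J3  (Se2: effort source, stroke at far end)
b2 stroke at J2  (J3 needs exactly one f-in)
b5 stroke at I1  (I1 outputs flow p/I1)
b0 stroke at J1  (J1 flow already set via bond 5)
b1 stroke at TF1  (through TF1, causality passes straight; one stroke at TF1)
b6 stroke at J2  (1-jn J2 has f-setter on 1)

dp_I1/dt = 5*E_Se1 + 5*E_Se2 - 225*p_I1/7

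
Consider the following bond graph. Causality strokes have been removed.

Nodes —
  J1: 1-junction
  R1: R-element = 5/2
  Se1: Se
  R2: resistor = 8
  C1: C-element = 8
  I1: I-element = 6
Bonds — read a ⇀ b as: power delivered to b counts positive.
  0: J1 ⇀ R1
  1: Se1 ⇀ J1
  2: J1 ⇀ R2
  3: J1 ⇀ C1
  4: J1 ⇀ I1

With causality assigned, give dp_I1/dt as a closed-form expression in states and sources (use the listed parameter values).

bond 1 →J1  (Se1: effort source, stroke at far end)
bond 3 →J1  (C1 integral (e out))
bond 4 →I1  (I1 outputs flow p/I1)
bond 0 →J1  (common-f at J1 fixed by 4)
bond 2 →J1  (J1: bond 4 brought flow, rest push out)

dp_I1/dt = E_Se1 - 7*p_I1/4 - q_C1/8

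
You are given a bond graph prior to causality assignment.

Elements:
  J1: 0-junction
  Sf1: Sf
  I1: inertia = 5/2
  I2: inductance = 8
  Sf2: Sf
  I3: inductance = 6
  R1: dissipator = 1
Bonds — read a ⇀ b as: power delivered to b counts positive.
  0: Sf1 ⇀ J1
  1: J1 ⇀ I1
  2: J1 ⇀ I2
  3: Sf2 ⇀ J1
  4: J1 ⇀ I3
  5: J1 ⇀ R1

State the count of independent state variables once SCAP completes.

3  (I1, I2, I3 all integral)

b0 →Sf1  (source Sf1 imposes f)
b3 →Sf2  (Sf2: flow source, stroke at near end)
b1 →I1  (I1 outputs flow p/I1)
b2 →I2  (prefer integral on I2)
b4 →I3  (I3: I, integral causality)
b5 →J1  (J1: last free bond brings effort in)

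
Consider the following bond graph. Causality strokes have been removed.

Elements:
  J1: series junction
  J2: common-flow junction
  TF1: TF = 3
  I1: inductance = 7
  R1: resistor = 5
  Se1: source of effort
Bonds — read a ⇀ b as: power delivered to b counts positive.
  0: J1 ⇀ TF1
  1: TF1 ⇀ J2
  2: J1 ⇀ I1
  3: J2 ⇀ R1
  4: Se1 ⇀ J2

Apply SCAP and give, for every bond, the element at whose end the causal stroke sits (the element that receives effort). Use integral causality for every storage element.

#0 |J1
#1 |TF1
#2 |I1
#3 |J2
#4 |J2

#4 |J2  (source Se1 imposes e)
#2 |I1  (I1 outputs flow p/I1)
#0 |J1  (J1: bond 2 brought flow, rest push out)
#1 |TF1  (TF1 one-in-one-out from 0)
#3 |J2  (common-f at J2 fixed by 1)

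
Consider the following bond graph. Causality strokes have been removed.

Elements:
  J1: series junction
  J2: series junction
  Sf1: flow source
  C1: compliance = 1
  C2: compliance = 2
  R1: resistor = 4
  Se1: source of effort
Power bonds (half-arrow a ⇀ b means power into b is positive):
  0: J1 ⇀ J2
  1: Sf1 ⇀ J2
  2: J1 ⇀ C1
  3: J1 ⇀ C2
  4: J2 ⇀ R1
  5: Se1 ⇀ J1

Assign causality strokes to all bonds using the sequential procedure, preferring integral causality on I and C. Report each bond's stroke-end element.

#0 |J2
#1 |Sf1
#2 |J1
#3 |J1
#4 |J2
#5 |J1

bond 1 |Sf1  (Sf1: flow source, stroke at near end)
bond 5 |J1  (Se1: effort source, stroke at far end)
bond 0 |J2  (1-jn J2 has f-setter on 1)
bond 4 |J2  (J2: bond 1 brought flow, rest push out)
bond 2 |J1  (common-f at J1 fixed by 0)
bond 3 |J1  (J1 flow already set via bond 0)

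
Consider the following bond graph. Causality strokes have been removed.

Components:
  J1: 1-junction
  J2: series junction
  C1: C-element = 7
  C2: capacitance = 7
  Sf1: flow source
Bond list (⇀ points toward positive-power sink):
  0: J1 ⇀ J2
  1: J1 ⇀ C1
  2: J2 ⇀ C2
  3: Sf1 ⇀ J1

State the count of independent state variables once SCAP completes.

bond 3 |Sf1  (source Sf1 imposes f)
bond 0 |J1  (common-f at J1 fixed by 3)
bond 1 |J1  (J1: bond 3 brought flow, rest push out)
bond 2 |J2  (1-jn J2 has f-setter on 0)

2  (C1, C2 all integral)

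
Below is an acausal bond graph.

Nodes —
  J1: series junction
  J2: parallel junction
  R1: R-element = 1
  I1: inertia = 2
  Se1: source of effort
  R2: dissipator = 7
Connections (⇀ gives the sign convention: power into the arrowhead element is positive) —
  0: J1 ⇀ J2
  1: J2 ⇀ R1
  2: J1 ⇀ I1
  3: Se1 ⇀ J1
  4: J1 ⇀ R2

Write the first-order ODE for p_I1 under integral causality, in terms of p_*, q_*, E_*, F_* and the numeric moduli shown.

b3 stroke at J1  (source Se1 imposes e)
b2 stroke at I1  (prefer integral on I1)
b0 stroke at J1  (J1 flow already set via bond 2)
b4 stroke at J1  (J1 flow already set via bond 2)
b1 stroke at J2  (J2: last free bond brings effort in)

dp_I1/dt = E_Se1 - 4*p_I1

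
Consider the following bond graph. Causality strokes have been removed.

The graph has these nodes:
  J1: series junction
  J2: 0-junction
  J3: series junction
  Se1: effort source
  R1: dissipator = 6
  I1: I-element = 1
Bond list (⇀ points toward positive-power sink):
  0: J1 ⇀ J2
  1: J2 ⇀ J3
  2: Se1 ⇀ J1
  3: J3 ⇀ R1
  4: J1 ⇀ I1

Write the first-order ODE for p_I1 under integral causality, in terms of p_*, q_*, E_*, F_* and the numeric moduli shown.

dp_I1/dt = E_Se1 - 6*p_I1

β2 stroke→J1  (Se1: effort source, stroke at far end)
β4 stroke→I1  (I1: I, integral causality)
β0 stroke→J1  (1-jn J1 has f-setter on 4)
β1 stroke→J2  (J2: last free bond brings effort in)
β3 stroke→J3  (J3: bond 1 brought flow, rest push out)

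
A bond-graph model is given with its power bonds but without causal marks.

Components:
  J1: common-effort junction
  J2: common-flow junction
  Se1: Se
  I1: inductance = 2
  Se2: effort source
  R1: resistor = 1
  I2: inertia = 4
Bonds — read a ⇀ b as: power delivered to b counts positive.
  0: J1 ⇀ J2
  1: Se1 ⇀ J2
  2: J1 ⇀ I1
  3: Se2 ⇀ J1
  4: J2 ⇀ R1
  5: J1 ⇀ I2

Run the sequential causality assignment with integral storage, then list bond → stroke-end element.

bond 1 |J2  (Se1 (Se) sets effort on bond)
bond 3 |J1  (source Se2 imposes e)
bond 0 |J2  (common-e at J1 fixed by 3)
bond 2 |I1  (common-e at J1 fixed by 3)
bond 5 |I2  (J1: bond 3 brought effort, rest push out)
bond 4 |R1  (closing 1-jn rule on J2)

bond 0 stroke→J2
bond 1 stroke→J2
bond 2 stroke→I1
bond 3 stroke→J1
bond 4 stroke→R1
bond 5 stroke→I2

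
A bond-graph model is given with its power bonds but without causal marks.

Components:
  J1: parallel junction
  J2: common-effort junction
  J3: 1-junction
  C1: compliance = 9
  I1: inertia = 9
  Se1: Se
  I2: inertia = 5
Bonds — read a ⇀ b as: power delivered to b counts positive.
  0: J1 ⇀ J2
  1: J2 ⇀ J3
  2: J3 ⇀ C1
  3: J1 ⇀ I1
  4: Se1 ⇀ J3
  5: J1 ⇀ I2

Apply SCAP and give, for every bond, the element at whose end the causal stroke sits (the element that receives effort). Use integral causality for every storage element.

b4 stroke→J3  (Se1 fixes effort; stroke away)
b2 stroke→J3  (prefer integral on C1)
b1 stroke→J2  (J3 needs exactly one f-in)
b0 stroke→J1  (J2: bond 1 brought effort, rest push out)
b3 stroke→I1  (J1: bond 0 brought effort, rest push out)
b5 stroke→I2  (J1: bond 0 brought effort, rest push out)

b0 stroke→J1
b1 stroke→J2
b2 stroke→J3
b3 stroke→I1
b4 stroke→J3
b5 stroke→I2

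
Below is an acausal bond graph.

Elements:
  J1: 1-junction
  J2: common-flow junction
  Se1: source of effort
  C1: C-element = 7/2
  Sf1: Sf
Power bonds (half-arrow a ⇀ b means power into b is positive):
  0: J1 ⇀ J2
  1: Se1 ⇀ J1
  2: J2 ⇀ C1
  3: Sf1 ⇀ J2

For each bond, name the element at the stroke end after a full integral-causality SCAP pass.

β0 →J2
β1 →J1
β2 →J2
β3 →Sf1

β1 |J1  (Se1 (Se) sets effort on bond)
β3 |Sf1  (source Sf1 imposes f)
β0 |J2  (closing 1-jn rule on J1)
β2 |J2  (common-f at J2 fixed by 3)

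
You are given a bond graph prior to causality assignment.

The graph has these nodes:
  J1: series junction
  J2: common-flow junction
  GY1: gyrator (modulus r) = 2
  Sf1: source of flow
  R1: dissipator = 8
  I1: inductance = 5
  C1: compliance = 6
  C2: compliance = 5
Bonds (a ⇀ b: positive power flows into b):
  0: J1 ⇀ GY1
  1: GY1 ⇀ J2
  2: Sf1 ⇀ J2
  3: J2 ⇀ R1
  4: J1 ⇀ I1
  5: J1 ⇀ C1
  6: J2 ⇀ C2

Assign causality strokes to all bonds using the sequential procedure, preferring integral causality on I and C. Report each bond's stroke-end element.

b2 →Sf1  (source Sf1 imposes f)
b1 →J2  (common-f at J2 fixed by 2)
b3 →J2  (J2: bond 2 brought flow, rest push out)
b6 →J2  (J2 flow already set via bond 2)
b0 →J1  (GY GY1: same side as bond 1)
b4 →I1  (prefer integral on I1)
b5 →J1  (1-jn J1 has f-setter on 4)

b0 |J1
b1 |J2
b2 |Sf1
b3 |J2
b4 |I1
b5 |J1
b6 |J2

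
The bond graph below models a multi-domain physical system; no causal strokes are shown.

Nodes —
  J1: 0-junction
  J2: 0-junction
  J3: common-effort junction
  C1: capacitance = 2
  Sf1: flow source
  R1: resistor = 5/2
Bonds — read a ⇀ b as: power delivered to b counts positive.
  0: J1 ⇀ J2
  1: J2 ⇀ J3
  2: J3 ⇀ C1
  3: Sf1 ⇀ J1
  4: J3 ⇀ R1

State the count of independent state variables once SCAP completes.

b3 |Sf1  (Sf1: flow source, stroke at near end)
b0 |J1  (closing 0-jn rule on J1)
b1 |J2  (J2: last free bond brings effort in)
b2 |J3  (C1 integral (e out))
b4 |R1  (common-e at J3 fixed by 2)

1  (C1 all integral)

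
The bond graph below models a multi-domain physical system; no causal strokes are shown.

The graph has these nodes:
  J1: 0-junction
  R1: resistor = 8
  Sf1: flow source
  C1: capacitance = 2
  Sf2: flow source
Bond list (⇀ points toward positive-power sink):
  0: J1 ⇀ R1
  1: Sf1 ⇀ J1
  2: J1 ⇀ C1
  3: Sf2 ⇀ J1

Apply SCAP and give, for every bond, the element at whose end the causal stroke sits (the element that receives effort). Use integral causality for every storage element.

β0 |R1
β1 |Sf1
β2 |J1
β3 |Sf2

β1 stroke→Sf1  (source Sf1 imposes f)
β3 stroke→Sf2  (Sf2: flow source, stroke at near end)
β2 stroke→J1  (C1 outputs effort q/C1)
β0 stroke→R1  (J1: bond 2 brought effort, rest push out)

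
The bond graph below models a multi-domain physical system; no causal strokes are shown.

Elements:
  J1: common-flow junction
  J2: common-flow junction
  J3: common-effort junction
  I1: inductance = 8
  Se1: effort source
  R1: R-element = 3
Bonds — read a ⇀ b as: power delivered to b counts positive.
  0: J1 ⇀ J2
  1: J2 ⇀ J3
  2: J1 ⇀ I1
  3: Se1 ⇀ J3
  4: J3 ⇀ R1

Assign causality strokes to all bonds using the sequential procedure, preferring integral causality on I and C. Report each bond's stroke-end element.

b0 |J1
b1 |J2
b2 |I1
b3 |J3
b4 |R1

b3 stroke at J3  (source Se1 imposes e)
b1 stroke at J2  (common-e at J3 fixed by 3)
b4 stroke at R1  (common-e at J3 fixed by 3)
b0 stroke at J1  (J2 needs exactly one f-in)
b2 stroke at I1  (J1: last free bond brings flow in)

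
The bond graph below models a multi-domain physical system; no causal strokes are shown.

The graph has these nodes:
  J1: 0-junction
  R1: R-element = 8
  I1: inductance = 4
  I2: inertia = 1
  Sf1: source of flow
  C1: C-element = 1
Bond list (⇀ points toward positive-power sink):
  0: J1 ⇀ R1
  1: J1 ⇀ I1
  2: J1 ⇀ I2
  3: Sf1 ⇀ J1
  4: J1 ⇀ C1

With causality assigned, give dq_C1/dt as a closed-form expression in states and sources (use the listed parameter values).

#3 →Sf1  (Sf1: flow source, stroke at near end)
#1 →I1  (I1: I, integral causality)
#2 →I2  (I2 integral (f out))
#4 →J1  (C1 integral (e out))
#0 →R1  (J1: bond 4 brought effort, rest push out)

dq_C1/dt = F_Sf1 - p_I1/4 - p_I2 - q_C1/8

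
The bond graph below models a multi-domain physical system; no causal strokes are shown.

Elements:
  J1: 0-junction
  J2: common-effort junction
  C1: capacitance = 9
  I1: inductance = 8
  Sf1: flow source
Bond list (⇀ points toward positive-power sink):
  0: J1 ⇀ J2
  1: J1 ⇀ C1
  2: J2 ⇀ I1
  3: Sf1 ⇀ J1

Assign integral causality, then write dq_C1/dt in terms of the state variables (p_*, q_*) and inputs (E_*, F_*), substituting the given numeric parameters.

dq_C1/dt = F_Sf1 - p_I1/8

#3 stroke→Sf1  (Sf1 (Sf) sets flow on bond)
#1 stroke→J1  (C1: C, integral causality)
#0 stroke→J2  (J1: bond 1 brought effort, rest push out)
#2 stroke→I1  (common-e at J2 fixed by 0)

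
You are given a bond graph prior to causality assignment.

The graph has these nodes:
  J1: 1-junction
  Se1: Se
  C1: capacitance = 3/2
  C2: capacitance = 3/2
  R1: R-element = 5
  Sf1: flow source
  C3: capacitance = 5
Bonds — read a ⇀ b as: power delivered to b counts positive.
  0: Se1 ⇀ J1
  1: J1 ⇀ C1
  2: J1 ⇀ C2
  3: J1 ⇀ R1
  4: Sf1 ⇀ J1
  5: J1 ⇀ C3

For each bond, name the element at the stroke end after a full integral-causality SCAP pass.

bond 0 stroke→J1
bond 1 stroke→J1
bond 2 stroke→J1
bond 3 stroke→J1
bond 4 stroke→Sf1
bond 5 stroke→J1

β0 →J1  (Se1 (Se) sets effort on bond)
β4 →Sf1  (Sf1: flow source, stroke at near end)
β1 →J1  (1-jn J1 has f-setter on 4)
β2 →J1  (1-jn J1 has f-setter on 4)
β3 →J1  (J1: bond 4 brought flow, rest push out)
β5 →J1  (J1 flow already set via bond 4)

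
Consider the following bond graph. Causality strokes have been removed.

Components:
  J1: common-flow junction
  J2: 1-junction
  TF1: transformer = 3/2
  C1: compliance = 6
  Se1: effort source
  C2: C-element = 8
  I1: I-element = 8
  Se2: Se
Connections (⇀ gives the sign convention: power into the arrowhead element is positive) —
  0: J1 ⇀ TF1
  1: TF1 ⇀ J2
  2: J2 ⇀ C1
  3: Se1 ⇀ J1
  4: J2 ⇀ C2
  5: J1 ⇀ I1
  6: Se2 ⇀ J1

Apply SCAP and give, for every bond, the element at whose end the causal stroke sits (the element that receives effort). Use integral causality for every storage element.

#3 |J1  (Se1: effort source, stroke at far end)
#6 |J1  (Se2: effort source, stroke at far end)
#2 |J2  (prefer integral on C1)
#4 |J2  (prefer integral on C2)
#1 |TF1  (closing 1-jn rule on J2)
#0 |J1  (TF1: transformer flips bond 1)
#5 |I1  (J1: last free bond brings flow in)

b0 →J1
b1 →TF1
b2 →J2
b3 →J1
b4 →J2
b5 →I1
b6 →J1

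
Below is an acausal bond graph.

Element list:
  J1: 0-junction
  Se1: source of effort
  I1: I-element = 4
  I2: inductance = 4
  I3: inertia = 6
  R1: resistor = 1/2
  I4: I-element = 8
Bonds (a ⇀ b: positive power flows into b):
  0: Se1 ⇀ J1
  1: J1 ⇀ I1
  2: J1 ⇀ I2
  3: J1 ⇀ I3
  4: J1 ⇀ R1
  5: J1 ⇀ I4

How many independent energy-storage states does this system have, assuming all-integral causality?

4  (I1, I2, I3, I4 all integral)

β0 →J1  (Se1: effort source, stroke at far end)
β1 →I1  (J1 effort already set via bond 0)
β2 →I2  (J1 effort already set via bond 0)
β3 →I3  (J1 effort already set via bond 0)
β4 →R1  (J1: bond 0 brought effort, rest push out)
β5 →I4  (common-e at J1 fixed by 0)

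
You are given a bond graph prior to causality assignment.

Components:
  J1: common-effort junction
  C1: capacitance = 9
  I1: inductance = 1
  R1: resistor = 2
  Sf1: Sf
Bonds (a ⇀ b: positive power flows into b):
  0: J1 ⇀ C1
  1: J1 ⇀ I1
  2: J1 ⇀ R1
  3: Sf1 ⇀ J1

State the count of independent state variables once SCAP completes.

2  (C1, I1 all integral)

b3 stroke→Sf1  (Sf1: flow source, stroke at near end)
b0 stroke→J1  (C1 outputs effort q/C1)
b1 stroke→I1  (0-jn J1 has e-setter on 0)
b2 stroke→R1  (0-jn J1 has e-setter on 0)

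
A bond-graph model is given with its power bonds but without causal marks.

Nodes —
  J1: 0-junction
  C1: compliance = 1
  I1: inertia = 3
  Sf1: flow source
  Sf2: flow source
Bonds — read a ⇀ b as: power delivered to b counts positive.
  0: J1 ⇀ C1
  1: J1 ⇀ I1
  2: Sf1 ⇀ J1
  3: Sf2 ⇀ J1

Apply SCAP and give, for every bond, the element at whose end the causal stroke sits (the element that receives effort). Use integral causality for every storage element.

bond 2 →Sf1  (Sf1 fixes flow; stroke at Sf1)
bond 3 →Sf2  (Sf2 fixes flow; stroke at Sf2)
bond 0 →J1  (C1 integral (e out))
bond 1 →I1  (J1 effort already set via bond 0)

#0 stroke→J1
#1 stroke→I1
#2 stroke→Sf1
#3 stroke→Sf2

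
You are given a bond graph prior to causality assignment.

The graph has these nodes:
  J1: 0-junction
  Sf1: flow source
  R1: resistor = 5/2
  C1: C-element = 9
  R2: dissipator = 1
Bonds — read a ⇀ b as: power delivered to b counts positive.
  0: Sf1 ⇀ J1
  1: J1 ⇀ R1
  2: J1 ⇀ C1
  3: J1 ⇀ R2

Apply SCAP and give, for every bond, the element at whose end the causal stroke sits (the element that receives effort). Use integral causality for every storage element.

bond 0 |Sf1
bond 1 |R1
bond 2 |J1
bond 3 |R2

bond 0 stroke→Sf1  (source Sf1 imposes f)
bond 2 stroke→J1  (C1 outputs effort q/C1)
bond 1 stroke→R1  (common-e at J1 fixed by 2)
bond 3 stroke→R2  (J1 effort already set via bond 2)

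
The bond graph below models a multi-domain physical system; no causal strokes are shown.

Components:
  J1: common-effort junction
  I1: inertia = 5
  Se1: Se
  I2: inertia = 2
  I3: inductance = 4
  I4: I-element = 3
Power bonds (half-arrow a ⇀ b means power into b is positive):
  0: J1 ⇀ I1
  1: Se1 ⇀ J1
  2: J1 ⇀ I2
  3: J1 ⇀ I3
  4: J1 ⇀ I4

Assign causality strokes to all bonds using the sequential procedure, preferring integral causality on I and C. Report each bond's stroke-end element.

bond 0 stroke→I1
bond 1 stroke→J1
bond 2 stroke→I2
bond 3 stroke→I3
bond 4 stroke→I4

#1 stroke→J1  (source Se1 imposes e)
#0 stroke→I1  (0-jn J1 has e-setter on 1)
#2 stroke→I2  (J1 effort already set via bond 1)
#3 stroke→I3  (common-e at J1 fixed by 1)
#4 stroke→I4  (J1: bond 1 brought effort, rest push out)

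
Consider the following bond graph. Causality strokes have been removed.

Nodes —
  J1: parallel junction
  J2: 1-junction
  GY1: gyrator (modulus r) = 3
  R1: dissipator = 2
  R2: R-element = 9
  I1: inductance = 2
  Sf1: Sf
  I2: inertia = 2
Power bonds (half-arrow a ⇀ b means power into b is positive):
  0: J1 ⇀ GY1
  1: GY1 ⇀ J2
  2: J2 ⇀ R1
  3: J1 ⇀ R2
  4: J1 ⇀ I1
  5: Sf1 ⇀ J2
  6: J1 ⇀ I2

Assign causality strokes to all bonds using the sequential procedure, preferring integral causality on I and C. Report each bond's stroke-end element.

β5 stroke→Sf1  (Sf1 (Sf) sets flow on bond)
β1 stroke→J2  (J2: bond 5 brought flow, rest push out)
β2 stroke→J2  (1-jn J2 has f-setter on 5)
β0 stroke→J1  (GY GY1: same side as bond 1)
β3 stroke→R2  (common-e at J1 fixed by 0)
β4 stroke→I1  (J1: bond 0 brought effort, rest push out)
β6 stroke→I2  (common-e at J1 fixed by 0)

b0 →J1
b1 →J2
b2 →J2
b3 →R2
b4 →I1
b5 →Sf1
b6 →I2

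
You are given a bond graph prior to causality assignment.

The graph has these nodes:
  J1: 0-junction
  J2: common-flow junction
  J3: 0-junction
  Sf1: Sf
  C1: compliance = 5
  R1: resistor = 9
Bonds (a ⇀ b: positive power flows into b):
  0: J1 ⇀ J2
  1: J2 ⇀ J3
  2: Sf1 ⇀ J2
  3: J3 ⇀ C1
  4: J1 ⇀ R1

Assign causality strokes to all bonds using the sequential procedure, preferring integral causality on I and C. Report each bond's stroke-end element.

β0 |J2
β1 |J2
β2 |Sf1
β3 |J3
β4 |J1

bond 2 stroke→Sf1  (Sf1: flow source, stroke at near end)
bond 0 stroke→J2  (1-jn J2 has f-setter on 2)
bond 1 stroke→J2  (1-jn J2 has f-setter on 2)
bond 3 stroke→J3  (closing 0-jn rule on J3)
bond 4 stroke→J1  (closing 0-jn rule on J1)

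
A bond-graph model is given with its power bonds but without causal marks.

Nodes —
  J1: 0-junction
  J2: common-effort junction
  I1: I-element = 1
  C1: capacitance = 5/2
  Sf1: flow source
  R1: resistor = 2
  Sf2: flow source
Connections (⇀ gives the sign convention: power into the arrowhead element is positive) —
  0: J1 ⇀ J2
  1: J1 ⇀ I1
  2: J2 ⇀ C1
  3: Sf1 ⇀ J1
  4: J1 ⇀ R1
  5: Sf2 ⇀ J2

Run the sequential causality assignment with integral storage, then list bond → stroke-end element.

bond 0 |J1
bond 1 |I1
bond 2 |J2
bond 3 |Sf1
bond 4 |R1
bond 5 |Sf2

#3 →Sf1  (Sf1 (Sf) sets flow on bond)
#5 →Sf2  (Sf2 fixes flow; stroke at Sf2)
#1 →I1  (I1 outputs flow p/I1)
#2 →J2  (C1: C, integral causality)
#0 →J1  (J2 effort already set via bond 2)
#4 →R1  (J1 effort already set via bond 0)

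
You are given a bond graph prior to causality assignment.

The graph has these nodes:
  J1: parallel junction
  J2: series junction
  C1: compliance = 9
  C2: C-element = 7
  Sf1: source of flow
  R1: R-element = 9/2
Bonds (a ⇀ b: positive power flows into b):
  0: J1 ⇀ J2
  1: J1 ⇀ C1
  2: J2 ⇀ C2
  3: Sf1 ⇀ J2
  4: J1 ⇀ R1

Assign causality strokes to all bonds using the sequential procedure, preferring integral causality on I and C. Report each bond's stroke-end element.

b3 |Sf1  (Sf1 (Sf) sets flow on bond)
b0 |J2  (J2: bond 3 brought flow, rest push out)
b2 |J2  (common-f at J2 fixed by 3)
b1 |J1  (prefer integral on C1)
b4 |R1  (J1: bond 1 brought effort, rest push out)

β0 →J2
β1 →J1
β2 →J2
β3 →Sf1
β4 →R1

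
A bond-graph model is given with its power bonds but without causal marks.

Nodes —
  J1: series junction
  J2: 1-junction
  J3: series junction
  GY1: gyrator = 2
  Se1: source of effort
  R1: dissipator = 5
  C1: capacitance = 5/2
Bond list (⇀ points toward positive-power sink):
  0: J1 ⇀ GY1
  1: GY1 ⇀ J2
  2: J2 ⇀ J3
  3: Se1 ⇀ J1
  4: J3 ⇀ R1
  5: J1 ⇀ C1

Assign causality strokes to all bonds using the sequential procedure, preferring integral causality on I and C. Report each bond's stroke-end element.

bond 0 stroke at GY1
bond 1 stroke at GY1
bond 2 stroke at J2
bond 3 stroke at J1
bond 4 stroke at J3
bond 5 stroke at J1

bond 3 |J1  (Se1 (Se) sets effort on bond)
bond 5 |J1  (C1 integral (e out))
bond 0 |GY1  (J1: last free bond brings flow in)
bond 1 |GY1  (GY1: gyrator matches bond 0)
bond 2 |J2  (J2 flow already set via bond 1)
bond 4 |J3  (common-f at J3 fixed by 2)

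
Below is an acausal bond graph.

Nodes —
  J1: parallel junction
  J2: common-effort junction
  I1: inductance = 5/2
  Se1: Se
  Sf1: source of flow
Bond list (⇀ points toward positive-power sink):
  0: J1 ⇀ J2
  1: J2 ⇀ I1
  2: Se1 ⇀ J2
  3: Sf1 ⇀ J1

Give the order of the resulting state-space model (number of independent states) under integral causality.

#2 stroke→J2  (Se1 fixes effort; stroke away)
#3 stroke→Sf1  (Sf1: flow source, stroke at near end)
#0 stroke→J1  (J1 needs exactly one e-in)
#1 stroke→I1  (common-e at J2 fixed by 2)

1  (I1 all integral)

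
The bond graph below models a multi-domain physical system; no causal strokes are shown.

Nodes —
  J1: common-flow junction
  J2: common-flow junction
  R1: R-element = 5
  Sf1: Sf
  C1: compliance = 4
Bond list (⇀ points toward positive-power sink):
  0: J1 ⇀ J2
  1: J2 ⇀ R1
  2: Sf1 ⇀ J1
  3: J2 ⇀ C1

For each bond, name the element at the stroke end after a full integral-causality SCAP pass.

#2 →Sf1  (Sf1 (Sf) sets flow on bond)
#0 →J1  (common-f at J1 fixed by 2)
#1 →J2  (J2 flow already set via bond 0)
#3 →J2  (common-f at J2 fixed by 0)

bond 0 stroke at J1
bond 1 stroke at J2
bond 2 stroke at Sf1
bond 3 stroke at J2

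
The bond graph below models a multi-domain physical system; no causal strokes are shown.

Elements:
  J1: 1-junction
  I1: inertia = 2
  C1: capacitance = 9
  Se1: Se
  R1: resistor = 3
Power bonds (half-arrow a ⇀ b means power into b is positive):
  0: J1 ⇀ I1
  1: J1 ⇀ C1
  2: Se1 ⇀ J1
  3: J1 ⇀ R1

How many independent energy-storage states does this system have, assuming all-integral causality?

2  (C1, I1 all integral)

β2 |J1  (Se1 fixes effort; stroke away)
β0 |I1  (I1 outputs flow p/I1)
β1 |J1  (J1: bond 0 brought flow, rest push out)
β3 |J1  (J1: bond 0 brought flow, rest push out)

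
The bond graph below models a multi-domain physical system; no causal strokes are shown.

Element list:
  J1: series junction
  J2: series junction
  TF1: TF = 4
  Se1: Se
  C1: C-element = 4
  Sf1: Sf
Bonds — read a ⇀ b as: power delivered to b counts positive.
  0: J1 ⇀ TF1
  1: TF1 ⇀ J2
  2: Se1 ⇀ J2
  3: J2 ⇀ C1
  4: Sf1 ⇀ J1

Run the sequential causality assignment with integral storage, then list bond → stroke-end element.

bond 2 stroke at J2  (Se1 (Se) sets effort on bond)
bond 4 stroke at Sf1  (source Sf1 imposes f)
bond 0 stroke at J1  (1-jn J1 has f-setter on 4)
bond 1 stroke at TF1  (through TF1, causality passes straight; one stroke at TF1)
bond 3 stroke at J2  (J2: bond 1 brought flow, rest push out)

#0 |J1
#1 |TF1
#2 |J2
#3 |J2
#4 |Sf1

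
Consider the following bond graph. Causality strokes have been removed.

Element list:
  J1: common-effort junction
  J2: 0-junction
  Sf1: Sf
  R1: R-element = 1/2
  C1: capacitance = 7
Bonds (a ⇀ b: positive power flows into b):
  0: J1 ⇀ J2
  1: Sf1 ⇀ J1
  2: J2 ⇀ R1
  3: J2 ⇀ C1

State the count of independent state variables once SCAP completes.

1  (C1 all integral)

#1 stroke at Sf1  (source Sf1 imposes f)
#0 stroke at J1  (J1 needs exactly one e-in)
#3 stroke at J2  (C1 integral (e out))
#2 stroke at R1  (common-e at J2 fixed by 3)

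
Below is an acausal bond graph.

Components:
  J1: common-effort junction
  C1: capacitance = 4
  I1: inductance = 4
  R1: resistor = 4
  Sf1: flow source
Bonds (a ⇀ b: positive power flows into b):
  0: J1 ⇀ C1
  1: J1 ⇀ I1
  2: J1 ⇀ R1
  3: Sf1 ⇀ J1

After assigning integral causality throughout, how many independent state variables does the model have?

b3 →Sf1  (Sf1 fixes flow; stroke at Sf1)
b0 →J1  (prefer integral on C1)
b1 →I1  (J1 effort already set via bond 0)
b2 →R1  (0-jn J1 has e-setter on 0)

2  (C1, I1 all integral)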